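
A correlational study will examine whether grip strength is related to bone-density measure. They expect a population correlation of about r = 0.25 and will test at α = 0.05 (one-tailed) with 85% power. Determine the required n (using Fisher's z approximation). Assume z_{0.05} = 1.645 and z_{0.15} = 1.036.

Fisher's z: C = ½·ln((1+r)/(1−r)) = ½·ln(1.6667) = 0.2554.
n = ((z_{α} + z_β)/C)² + 3.
(1.645 + 1.036) / 0.2554 = 2.681 / 0.2554 = 10.497.
n = 10.497² + 3 = 110.19 + 3 = 113.2.
Round up.

n = 114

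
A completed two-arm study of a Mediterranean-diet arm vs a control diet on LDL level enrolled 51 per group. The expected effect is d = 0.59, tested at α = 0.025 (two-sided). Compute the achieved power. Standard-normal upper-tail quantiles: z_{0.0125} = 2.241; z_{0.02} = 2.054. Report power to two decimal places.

For two equal groups, power = Φ(d·√(n/2) − z_{α/2}).
d·√(n/2) = 0.59 × √(51/2) = 0.59 × 5.050 = 2.979.
z_β = 2.979 − 2.241 = 0.738.
Power = Φ(0.738) = 0.770.

power ≈ 0.77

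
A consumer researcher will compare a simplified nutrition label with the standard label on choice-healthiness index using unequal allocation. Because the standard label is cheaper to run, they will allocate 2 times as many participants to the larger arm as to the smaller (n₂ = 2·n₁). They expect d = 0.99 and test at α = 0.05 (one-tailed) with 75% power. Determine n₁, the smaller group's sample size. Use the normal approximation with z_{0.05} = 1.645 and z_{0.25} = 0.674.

With allocation ratio k = n₂/n₁ = 2, Var(x̄₁−x̄₂) = σ²(1/n₁ + 1/(k·n₁)) = σ²·(k+1)/(k·n₁).
So n₁ = (1 + 1/k)·((z_{α} + z_β)/d)² = 1.500 × (2.319/0.99)².
n₁ = 1.500 × 5.49 = 8.2.
Round up: n₁ = 9, giving n₂ = 2 × 9 = 18.

n₁ = 9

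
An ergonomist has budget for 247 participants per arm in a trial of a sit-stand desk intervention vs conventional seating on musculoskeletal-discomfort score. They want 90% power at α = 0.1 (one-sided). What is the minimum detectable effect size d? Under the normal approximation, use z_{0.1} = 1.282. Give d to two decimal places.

d_min ≈ 0.23

For two independent groups of n = 247 each: d_min = (z_{α} + z_β)·√(2/n).
z-sum = 1.282 + 1.282 = 2.564.
d_min = 2.564 × √(2/247) = 2.564 × 0.0900 = 0.231.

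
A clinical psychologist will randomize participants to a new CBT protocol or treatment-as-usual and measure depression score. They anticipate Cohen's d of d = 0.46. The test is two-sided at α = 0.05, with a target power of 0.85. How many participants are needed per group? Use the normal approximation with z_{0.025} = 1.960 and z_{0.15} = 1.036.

n = 85 per group

For two independent groups with equal n: n = 2·((z_{α/2} + z_β) / d)².
z_{α/2} + z_β = 1.960 + 1.036 = 2.996.
n = 2 × (2.996 / 0.46)² = 2 × 6.513² = 2 × 42.42 = 84.8.
Round up to the next whole participant.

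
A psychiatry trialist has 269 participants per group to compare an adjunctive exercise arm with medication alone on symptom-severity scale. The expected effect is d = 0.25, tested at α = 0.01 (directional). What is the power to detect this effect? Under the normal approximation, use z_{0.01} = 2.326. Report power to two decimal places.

For two equal groups, power = Φ(d·√(n/2) − z_{α}).
d·√(n/2) = 0.25 × √(269/2) = 0.25 × 11.597 = 2.899.
z_β = 2.899 − 2.326 = 0.573.
Power = Φ(0.573) = 0.717.

power ≈ 0.72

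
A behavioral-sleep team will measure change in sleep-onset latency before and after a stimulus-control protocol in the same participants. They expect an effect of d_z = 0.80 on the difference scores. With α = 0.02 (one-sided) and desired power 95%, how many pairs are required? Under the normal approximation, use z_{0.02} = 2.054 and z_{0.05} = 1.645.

For a paired (one-sample on differences) test: n = ((z_{α} + z_β) / d)².
z_{α} + z_β = 2.054 + 1.645 = 3.699.
n = (3.699 / 0.80)² = 4.624² = 21.38.
Round up.

n = 22 pairs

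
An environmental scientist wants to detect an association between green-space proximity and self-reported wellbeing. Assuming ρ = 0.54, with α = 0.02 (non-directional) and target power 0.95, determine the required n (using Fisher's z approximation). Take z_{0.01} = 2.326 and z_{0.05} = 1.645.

n = 47

Fisher's z: C = ½·ln((1+r)/(1−r)) = ½·ln(3.3478) = 0.6042.
n = ((z_{α/2} + z_β)/C)² + 3.
(2.326 + 1.645) / 0.6042 = 3.971 / 0.6042 = 6.572.
n = 6.572² + 3 = 43.20 + 3 = 46.2.
Round up.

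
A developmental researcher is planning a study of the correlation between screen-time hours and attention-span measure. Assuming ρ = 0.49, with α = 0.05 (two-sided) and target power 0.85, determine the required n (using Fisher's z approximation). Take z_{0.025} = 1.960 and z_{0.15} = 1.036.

Fisher's z: C = ½·ln((1+r)/(1−r)) = ½·ln(2.9216) = 0.5361.
n = ((z_{α/2} + z_β)/C)² + 3.
(1.960 + 1.036) / 0.5361 = 2.996 / 0.5361 = 5.589.
n = 5.589² + 3 = 31.23 + 3 = 34.2.
Round up.

n = 35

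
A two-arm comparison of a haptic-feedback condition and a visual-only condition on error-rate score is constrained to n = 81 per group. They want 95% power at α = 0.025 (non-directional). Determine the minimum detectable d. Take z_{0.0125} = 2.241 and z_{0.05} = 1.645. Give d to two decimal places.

d_min ≈ 0.61

For two independent groups of n = 81 each: d_min = (z_{α/2} + z_β)·√(2/n).
z-sum = 2.241 + 1.645 = 3.886.
d_min = 3.886 × √(2/81) = 3.886 × 0.1571 = 0.611.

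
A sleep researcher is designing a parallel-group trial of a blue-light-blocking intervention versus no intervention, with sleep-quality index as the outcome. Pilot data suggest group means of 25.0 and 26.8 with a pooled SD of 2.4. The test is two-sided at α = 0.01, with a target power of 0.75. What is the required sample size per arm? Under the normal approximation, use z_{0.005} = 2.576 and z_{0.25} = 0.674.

Cohen's d = |M₁ − M₂| / SD_pooled = |25.0 − 26.8| / 2.4 = 1.8 / 2.4 = 0.750.
For two independent groups with equal n: n = 2·((z_{α/2} + z_β) / d)².
z_{α/2} + z_β = 2.576 + 0.674 = 3.250.
n = 2 × (3.250 / 0.750)² = 2 × 4.333² = 2 × 18.78 = 37.6.
Round up to the next whole participant.

n = 38 per group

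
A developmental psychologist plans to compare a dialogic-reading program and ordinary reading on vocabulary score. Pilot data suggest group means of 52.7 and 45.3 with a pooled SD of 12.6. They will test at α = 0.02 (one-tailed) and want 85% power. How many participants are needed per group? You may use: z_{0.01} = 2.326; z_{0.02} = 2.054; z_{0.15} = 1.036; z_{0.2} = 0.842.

Cohen's d = |M₁ − M₂| / SD_pooled = |52.7 − 45.3| / 12.6 = 7.4 / 12.6 = 0.587.
For two independent groups with equal n: n = 2·((z_{α} + z_β) / d)².
z_{α} + z_β = 2.054 + 1.036 = 3.090.
n = 2 × (3.090 / 0.587)² = 2 × 5.264² = 2 × 27.71 = 55.4.
Round up to the next whole participant.

n = 56 per group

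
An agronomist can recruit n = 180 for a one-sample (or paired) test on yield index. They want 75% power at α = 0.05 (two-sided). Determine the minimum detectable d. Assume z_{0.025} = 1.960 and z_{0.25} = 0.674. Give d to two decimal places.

d_min ≈ 0.20

For a single sample (or paired design) of n = 180: d_min = (z_{α/2} + z_β)/√n.
z-sum = 1.960 + 0.674 = 2.634.
d_min = 2.634 / √180 = 2.634 / 13.416 = 0.196.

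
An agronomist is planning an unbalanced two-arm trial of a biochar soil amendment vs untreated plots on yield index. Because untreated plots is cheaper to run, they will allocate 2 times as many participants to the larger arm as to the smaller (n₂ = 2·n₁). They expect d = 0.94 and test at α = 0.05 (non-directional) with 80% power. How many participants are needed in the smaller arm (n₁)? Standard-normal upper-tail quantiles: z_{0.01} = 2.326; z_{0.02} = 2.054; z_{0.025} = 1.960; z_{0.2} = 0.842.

With allocation ratio k = n₂/n₁ = 2, Var(x̄₁−x̄₂) = σ²(1/n₁ + 1/(k·n₁)) = σ²·(k+1)/(k·n₁).
So n₁ = (1 + 1/k)·((z_{α/2} + z_β)/d)² = 1.500 × (2.802/0.94)².
n₁ = 1.500 × 8.89 = 13.3.
Round up: n₁ = 14, giving n₂ = 2 × 14 = 28.

n₁ = 14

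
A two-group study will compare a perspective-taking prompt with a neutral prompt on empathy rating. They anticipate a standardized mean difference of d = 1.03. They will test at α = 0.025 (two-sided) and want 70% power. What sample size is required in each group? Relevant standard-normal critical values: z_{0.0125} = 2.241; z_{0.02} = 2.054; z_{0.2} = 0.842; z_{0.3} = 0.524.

n = 15 per group

For two independent groups with equal n: n = 2·((z_{α/2} + z_β) / d)².
z_{α/2} + z_β = 2.241 + 0.524 = 2.765.
n = 2 × (2.765 / 1.03)² = 2 × 2.684² = 2 × 7.21 = 14.4.
Round up to the next whole participant.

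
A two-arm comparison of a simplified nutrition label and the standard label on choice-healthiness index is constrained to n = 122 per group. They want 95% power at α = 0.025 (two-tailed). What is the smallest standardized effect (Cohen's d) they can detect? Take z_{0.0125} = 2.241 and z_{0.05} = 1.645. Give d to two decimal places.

d_min ≈ 0.50

For two independent groups of n = 122 each: d_min = (z_{α/2} + z_β)·√(2/n).
z-sum = 2.241 + 1.645 = 3.886.
d_min = 3.886 × √(2/122) = 3.886 × 0.1280 = 0.498.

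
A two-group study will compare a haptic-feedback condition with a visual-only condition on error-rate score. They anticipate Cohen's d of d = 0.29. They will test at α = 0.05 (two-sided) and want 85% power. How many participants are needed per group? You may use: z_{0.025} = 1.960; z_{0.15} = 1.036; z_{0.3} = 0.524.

n = 214 per group

For two independent groups with equal n: n = 2·((z_{α/2} + z_β) / d)².
z_{α/2} + z_β = 1.960 + 1.036 = 2.996.
n = 2 × (2.996 / 0.29)² = 2 × 10.331² = 2 × 106.73 = 213.5.
Round up to the next whole participant.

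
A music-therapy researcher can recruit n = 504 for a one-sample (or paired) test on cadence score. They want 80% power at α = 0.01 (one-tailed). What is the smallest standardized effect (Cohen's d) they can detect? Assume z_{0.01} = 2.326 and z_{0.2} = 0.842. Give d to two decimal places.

For a single sample (or paired design) of n = 504: d_min = (z_{α} + z_β)/√n.
z-sum = 2.326 + 0.842 = 3.168.
d_min = 3.168 / √504 = 3.168 / 22.450 = 0.141.

d_min ≈ 0.14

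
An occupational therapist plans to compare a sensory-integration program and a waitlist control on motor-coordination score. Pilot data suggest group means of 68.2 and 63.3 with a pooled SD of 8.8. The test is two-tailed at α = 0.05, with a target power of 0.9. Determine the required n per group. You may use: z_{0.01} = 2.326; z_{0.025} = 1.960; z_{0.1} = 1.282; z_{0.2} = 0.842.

Cohen's d = |M₁ − M₂| / SD_pooled = |68.2 − 63.3| / 8.8 = 4.9 / 8.8 = 0.557.
For two independent groups with equal n: n = 2·((z_{α/2} + z_β) / d)².
z_{α/2} + z_β = 1.960 + 1.282 = 3.242.
n = 2 × (3.242 / 0.557)² = 2 × 5.820² = 2 × 33.88 = 67.8.
Round up to the next whole participant.

n = 68 per group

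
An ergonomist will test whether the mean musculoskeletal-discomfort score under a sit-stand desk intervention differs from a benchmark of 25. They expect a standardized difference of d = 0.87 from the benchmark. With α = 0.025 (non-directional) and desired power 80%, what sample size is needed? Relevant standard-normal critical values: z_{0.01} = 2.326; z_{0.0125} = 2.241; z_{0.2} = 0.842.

For a one-sample test: n = ((z_{α/2} + z_β) / d)².
z_{α/2} + z_β = 2.241 + 0.842 = 3.083.
n = (3.083 / 0.87)² = 3.544² = 12.56.
Round up.

n = 13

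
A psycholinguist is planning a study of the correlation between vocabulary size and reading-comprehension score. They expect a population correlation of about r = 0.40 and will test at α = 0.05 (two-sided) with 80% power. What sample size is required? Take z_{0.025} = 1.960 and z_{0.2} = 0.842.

n = 47

Fisher's z: C = ½·ln((1+r)/(1−r)) = ½·ln(2.3333) = 0.4236.
n = ((z_{α/2} + z_β)/C)² + 3.
(1.960 + 0.842) / 0.4236 = 2.802 / 0.4236 = 6.615.
n = 6.615² + 3 = 43.75 + 3 = 46.8.
Round up.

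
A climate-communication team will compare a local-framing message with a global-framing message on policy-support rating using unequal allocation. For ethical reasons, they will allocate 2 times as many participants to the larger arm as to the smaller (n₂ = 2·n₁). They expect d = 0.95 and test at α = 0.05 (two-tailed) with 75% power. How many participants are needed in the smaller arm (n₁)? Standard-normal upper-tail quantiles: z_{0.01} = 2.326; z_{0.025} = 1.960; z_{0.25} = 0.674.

n₁ = 12

With allocation ratio k = n₂/n₁ = 2, Var(x̄₁−x̄₂) = σ²(1/n₁ + 1/(k·n₁)) = σ²·(k+1)/(k·n₁).
So n₁ = (1 + 1/k)·((z_{α/2} + z_β)/d)² = 1.500 × (2.634/0.95)².
n₁ = 1.500 × 7.69 = 11.5.
Round up: n₁ = 12, giving n₂ = 2 × 12 = 24.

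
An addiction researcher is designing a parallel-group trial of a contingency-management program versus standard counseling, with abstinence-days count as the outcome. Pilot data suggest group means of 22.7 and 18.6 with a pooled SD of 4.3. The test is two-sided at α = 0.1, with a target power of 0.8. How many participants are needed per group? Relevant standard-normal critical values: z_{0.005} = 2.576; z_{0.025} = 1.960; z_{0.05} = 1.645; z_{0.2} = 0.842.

Cohen's d = |M₁ − M₂| / SD_pooled = |22.7 − 18.6| / 4.3 = 4.1 / 4.3 = 0.953.
For two independent groups with equal n: n = 2·((z_{α/2} + z_β) / d)².
z_{α/2} + z_β = 1.645 + 0.842 = 2.487.
n = 2 × (2.487 / 0.953)² = 2 × 2.610² = 2 × 6.81 = 13.6.
Round up to the next whole participant.

n = 14 per group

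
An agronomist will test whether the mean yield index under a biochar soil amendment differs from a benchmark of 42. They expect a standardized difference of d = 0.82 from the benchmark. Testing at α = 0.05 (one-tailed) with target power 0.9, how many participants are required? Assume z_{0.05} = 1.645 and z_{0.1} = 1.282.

n = 13

For a one-sample test: n = ((z_{α} + z_β) / d)².
z_{α} + z_β = 1.645 + 1.282 = 2.927.
n = (2.927 / 0.82)² = 3.570² = 12.74.
Round up.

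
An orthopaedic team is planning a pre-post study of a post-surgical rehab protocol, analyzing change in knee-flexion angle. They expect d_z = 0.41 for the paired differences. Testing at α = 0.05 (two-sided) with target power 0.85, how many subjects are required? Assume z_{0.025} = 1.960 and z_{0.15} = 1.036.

For a paired (one-sample on differences) test: n = ((z_{α/2} + z_β) / d)².
z_{α/2} + z_β = 1.960 + 1.036 = 2.996.
n = (2.996 / 0.41)² = 7.307² = 53.40.
Round up.

n = 54 pairs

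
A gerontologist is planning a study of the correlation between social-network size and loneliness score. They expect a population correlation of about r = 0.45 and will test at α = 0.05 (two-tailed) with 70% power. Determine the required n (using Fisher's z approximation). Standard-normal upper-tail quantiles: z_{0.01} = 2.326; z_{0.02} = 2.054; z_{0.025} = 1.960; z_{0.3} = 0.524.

Fisher's z: C = ½·ln((1+r)/(1−r)) = ½·ln(2.6364) = 0.4847.
n = ((z_{α/2} + z_β)/C)² + 3.
(1.960 + 0.524) / 0.4847 = 2.484 / 0.4847 = 5.125.
n = 5.125² + 3 = 26.26 + 3 = 29.3.
Round up.

n = 30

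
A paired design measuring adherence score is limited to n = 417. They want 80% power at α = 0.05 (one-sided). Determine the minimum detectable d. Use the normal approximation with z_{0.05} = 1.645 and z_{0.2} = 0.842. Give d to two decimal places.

For a single sample (or paired design) of n = 417: d_min = (z_{α} + z_β)/√n.
z-sum = 1.645 + 0.842 = 2.487.
d_min = 2.487 / √417 = 2.487 / 20.421 = 0.122.

d_min ≈ 0.12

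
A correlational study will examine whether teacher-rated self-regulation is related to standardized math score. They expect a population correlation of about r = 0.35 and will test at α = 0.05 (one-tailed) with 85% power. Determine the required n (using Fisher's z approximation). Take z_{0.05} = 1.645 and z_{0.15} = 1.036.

n = 57

Fisher's z: C = ½·ln((1+r)/(1−r)) = ½·ln(2.0769) = 0.3654.
n = ((z_{α} + z_β)/C)² + 3.
(1.645 + 1.036) / 0.3654 = 2.681 / 0.3654 = 7.337.
n = 7.337² + 3 = 53.83 + 3 = 56.8.
Round up.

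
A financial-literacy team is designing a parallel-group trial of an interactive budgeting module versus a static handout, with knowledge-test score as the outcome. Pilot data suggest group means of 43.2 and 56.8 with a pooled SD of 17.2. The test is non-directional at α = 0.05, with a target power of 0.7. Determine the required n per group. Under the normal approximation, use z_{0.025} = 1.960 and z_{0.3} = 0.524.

Cohen's d = |M₁ − M₂| / SD_pooled = |43.2 − 56.8| / 17.2 = 13.6 / 17.2 = 0.791.
For two independent groups with equal n: n = 2·((z_{α/2} + z_β) / d)².
z_{α/2} + z_β = 1.960 + 0.524 = 2.484.
n = 2 × (2.484 / 0.791)² = 2 × 3.140² = 2 × 9.86 = 19.7.
Round up to the next whole participant.

n = 20 per group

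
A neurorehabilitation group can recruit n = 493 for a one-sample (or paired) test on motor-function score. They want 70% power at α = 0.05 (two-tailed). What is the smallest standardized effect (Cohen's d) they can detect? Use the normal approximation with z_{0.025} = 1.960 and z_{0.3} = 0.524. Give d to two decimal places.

d_min ≈ 0.11

For a single sample (or paired design) of n = 493: d_min = (z_{α/2} + z_β)/√n.
z-sum = 1.960 + 0.524 = 2.484.
d_min = 2.484 / √493 = 2.484 / 22.204 = 0.112.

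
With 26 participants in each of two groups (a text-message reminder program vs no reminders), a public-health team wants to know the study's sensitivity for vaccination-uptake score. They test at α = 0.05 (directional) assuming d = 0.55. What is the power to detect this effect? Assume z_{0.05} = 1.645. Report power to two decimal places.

For two equal groups, power = Φ(d·√(n/2) − z_{α}).
d·√(n/2) = 0.55 × √(26/2) = 0.55 × 3.606 = 1.983.
z_β = 1.983 − 1.645 = 0.338.
Power = Φ(0.338) = 0.632.

power ≈ 0.63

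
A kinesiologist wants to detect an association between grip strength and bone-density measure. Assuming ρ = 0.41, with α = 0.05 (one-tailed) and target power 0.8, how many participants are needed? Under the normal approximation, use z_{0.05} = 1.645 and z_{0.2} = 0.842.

Fisher's z: C = ½·ln((1+r)/(1−r)) = ½·ln(2.3898) = 0.4356.
n = ((z_{α} + z_β)/C)² + 3.
(1.645 + 0.842) / 0.4356 = 2.487 / 0.4356 = 5.709.
n = 5.709² + 3 = 32.60 + 3 = 35.6.
Round up.

n = 36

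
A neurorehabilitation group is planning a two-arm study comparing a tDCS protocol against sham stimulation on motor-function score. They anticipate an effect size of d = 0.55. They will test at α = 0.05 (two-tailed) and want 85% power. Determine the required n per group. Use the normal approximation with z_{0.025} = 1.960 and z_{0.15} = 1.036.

For two independent groups with equal n: n = 2·((z_{α/2} + z_β) / d)².
z_{α/2} + z_β = 1.960 + 1.036 = 2.996.
n = 2 × (2.996 / 0.55)² = 2 × 5.447² = 2 × 29.67 = 59.3.
Round up to the next whole participant.

n = 60 per group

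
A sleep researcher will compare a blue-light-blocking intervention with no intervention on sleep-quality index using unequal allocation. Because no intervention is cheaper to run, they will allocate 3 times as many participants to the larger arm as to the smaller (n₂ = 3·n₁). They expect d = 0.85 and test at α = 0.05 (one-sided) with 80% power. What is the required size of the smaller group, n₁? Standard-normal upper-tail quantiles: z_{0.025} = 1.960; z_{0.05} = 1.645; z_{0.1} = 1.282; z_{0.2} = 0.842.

With allocation ratio k = n₂/n₁ = 3, Var(x̄₁−x̄₂) = σ²(1/n₁ + 1/(k·n₁)) = σ²·(k+1)/(k·n₁).
So n₁ = (1 + 1/k)·((z_{α} + z_β)/d)² = 1.333 × (2.487/0.85)².
n₁ = 1.333 × 8.56 = 11.4.
Round up: n₁ = 12, giving n₂ = 3 × 12 = 36.

n₁ = 12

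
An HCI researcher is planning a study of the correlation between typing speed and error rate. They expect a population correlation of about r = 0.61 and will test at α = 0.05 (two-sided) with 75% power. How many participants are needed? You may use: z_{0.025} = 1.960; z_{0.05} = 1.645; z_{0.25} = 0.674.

Fisher's z: C = ½·ln((1+r)/(1−r)) = ½·ln(4.1282) = 0.7089.
n = ((z_{α/2} + z_β)/C)² + 3.
(1.960 + 0.674) / 0.7089 = 2.634 / 0.7089 = 3.716.
n = 3.716² + 3 = 13.81 + 3 = 16.8.
Round up.

n = 17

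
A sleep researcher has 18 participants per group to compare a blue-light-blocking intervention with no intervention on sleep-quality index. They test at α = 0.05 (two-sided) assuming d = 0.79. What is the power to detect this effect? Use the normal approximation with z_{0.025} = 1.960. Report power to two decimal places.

power ≈ 0.66

For two equal groups, power = Φ(d·√(n/2) − z_{α/2}).
d·√(n/2) = 0.79 × √(18/2) = 0.79 × 3.000 = 2.370.
z_β = 2.370 − 1.960 = 0.410.
Power = Φ(0.410) = 0.659.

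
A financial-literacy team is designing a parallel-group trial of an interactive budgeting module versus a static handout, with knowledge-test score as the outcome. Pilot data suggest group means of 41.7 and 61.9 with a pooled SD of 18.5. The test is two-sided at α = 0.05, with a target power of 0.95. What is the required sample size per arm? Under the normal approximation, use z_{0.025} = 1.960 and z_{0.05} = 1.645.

n = 22 per group

Cohen's d = |M₁ − M₂| / SD_pooled = |41.7 − 61.9| / 18.5 = 20.2 / 18.5 = 1.092.
For two independent groups with equal n: n = 2·((z_{α/2} + z_β) / d)².
z_{α/2} + z_β = 1.960 + 1.645 = 3.605.
n = 2 × (3.605 / 1.092)² = 2 × 3.301² = 2 × 10.90 = 21.8.
Round up to the next whole participant.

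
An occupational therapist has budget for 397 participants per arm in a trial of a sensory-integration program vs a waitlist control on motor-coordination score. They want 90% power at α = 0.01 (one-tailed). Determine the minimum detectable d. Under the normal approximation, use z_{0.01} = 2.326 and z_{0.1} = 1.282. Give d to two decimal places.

For two independent groups of n = 397 each: d_min = (z_{α} + z_β)·√(2/n).
z-sum = 2.326 + 1.282 = 3.608.
d_min = 3.608 × √(2/397) = 3.608 × 0.0710 = 0.256.

d_min ≈ 0.26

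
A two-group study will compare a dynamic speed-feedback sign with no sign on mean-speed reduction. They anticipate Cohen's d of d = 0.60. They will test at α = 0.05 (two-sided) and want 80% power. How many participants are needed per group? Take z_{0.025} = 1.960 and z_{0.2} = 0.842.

For two independent groups with equal n: n = 2·((z_{α/2} + z_β) / d)².
z_{α/2} + z_β = 1.960 + 0.842 = 2.802.
n = 2 × (2.802 / 0.60)² = 2 × 4.670² = 2 × 21.81 = 43.6.
Round up to the next whole participant.

n = 44 per group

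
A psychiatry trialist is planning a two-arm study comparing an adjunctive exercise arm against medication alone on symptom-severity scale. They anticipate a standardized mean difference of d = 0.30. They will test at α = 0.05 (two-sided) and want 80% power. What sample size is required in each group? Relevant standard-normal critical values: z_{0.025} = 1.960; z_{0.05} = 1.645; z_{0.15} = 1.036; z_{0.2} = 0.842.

For two independent groups with equal n: n = 2·((z_{α/2} + z_β) / d)².
z_{α/2} + z_β = 1.960 + 0.842 = 2.802.
n = 2 × (2.802 / 0.30)² = 2 × 9.340² = 2 × 87.24 = 174.5.
Round up to the next whole participant.

n = 175 per group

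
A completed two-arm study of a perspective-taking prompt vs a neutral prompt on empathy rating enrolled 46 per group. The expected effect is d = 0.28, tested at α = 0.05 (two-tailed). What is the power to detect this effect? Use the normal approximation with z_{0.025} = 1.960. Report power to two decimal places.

power ≈ 0.27

For two equal groups, power = Φ(d·√(n/2) − z_{α/2}).
d·√(n/2) = 0.28 × √(46/2) = 0.28 × 4.796 = 1.343.
z_β = 1.343 − 1.960 = -0.617.
Power = Φ(-0.617) = 0.269.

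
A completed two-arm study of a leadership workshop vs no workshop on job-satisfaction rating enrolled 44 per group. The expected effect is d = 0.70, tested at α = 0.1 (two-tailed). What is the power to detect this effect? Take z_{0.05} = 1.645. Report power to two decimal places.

For two equal groups, power = Φ(d·√(n/2) − z_{α/2}).
d·√(n/2) = 0.70 × √(44/2) = 0.70 × 4.690 = 3.283.
z_β = 3.283 − 1.645 = 1.638.
Power = Φ(1.638) = 0.949.

power ≈ 0.95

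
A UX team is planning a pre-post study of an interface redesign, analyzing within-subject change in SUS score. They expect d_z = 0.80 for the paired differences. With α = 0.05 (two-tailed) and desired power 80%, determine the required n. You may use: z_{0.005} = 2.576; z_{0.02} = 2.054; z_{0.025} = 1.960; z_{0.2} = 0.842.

n = 13 pairs

For a paired (one-sample on differences) test: n = ((z_{α/2} + z_β) / d)².
z_{α/2} + z_β = 1.960 + 0.842 = 2.802.
n = (2.802 / 0.80)² = 3.502² = 12.27.
Round up.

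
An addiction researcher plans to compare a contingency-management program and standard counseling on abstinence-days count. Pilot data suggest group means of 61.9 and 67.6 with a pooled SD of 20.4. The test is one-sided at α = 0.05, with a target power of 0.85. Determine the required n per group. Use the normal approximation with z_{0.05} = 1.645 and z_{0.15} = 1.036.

n = 185 per group

Cohen's d = |M₁ − M₂| / SD_pooled = |61.9 − 67.6| / 20.4 = 5.7 / 20.4 = 0.279.
For two independent groups with equal n: n = 2·((z_{α} + z_β) / d)².
z_{α} + z_β = 1.645 + 1.036 = 2.681.
n = 2 × (2.681 / 0.279)² = 2 × 9.609² = 2 × 92.34 = 184.7.
Round up to the next whole participant.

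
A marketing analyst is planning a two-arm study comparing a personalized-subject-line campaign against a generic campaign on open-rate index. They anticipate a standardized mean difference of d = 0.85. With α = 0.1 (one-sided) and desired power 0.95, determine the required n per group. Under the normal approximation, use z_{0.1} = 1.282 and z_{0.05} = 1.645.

n = 24 per group

For two independent groups with equal n: n = 2·((z_{α} + z_β) / d)².
z_{α} + z_β = 1.282 + 1.645 = 2.927.
n = 2 × (2.927 / 0.85)² = 2 × 3.444² = 2 × 11.86 = 23.7.
Round up to the next whole participant.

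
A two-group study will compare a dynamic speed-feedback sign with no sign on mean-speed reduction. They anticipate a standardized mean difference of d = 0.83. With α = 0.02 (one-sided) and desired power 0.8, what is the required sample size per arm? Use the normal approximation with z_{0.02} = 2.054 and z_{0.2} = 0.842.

n = 25 per group

For two independent groups with equal n: n = 2·((z_{α} + z_β) / d)².
z_{α} + z_β = 2.054 + 0.842 = 2.896.
n = 2 × (2.896 / 0.83)² = 2 × 3.489² = 2 × 12.17 = 24.3.
Round up to the next whole participant.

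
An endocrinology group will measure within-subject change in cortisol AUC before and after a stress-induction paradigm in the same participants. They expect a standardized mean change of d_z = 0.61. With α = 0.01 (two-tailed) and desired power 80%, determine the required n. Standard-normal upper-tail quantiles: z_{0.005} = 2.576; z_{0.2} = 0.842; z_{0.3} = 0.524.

For a paired (one-sample on differences) test: n = ((z_{α/2} + z_β) / d)².
z_{α/2} + z_β = 2.576 + 0.842 = 3.418.
n = (3.418 / 0.61)² = 5.603² = 31.40.
Round up.

n = 32 pairs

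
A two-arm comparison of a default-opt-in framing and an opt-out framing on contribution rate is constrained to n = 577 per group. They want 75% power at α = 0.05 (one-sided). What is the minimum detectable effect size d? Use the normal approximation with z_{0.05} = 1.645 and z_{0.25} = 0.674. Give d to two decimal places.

d_min ≈ 0.14

For two independent groups of n = 577 each: d_min = (z_{α} + z_β)·√(2/n).
z-sum = 1.645 + 0.674 = 2.319.
d_min = 2.319 × √(2/577) = 2.319 × 0.0589 = 0.137.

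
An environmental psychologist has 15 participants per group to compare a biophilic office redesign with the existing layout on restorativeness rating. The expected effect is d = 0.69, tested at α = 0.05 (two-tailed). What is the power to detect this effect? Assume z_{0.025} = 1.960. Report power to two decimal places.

power ≈ 0.47

For two equal groups, power = Φ(d·√(n/2) − z_{α/2}).
d·√(n/2) = 0.69 × √(15/2) = 0.69 × 2.739 = 1.890.
z_β = 1.890 − 1.960 = -0.070.
Power = Φ(-0.070) = 0.472.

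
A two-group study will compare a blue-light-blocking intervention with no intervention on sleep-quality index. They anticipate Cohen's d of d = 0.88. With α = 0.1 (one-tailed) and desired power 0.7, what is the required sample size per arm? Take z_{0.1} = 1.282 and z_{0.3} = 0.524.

For two independent groups with equal n: n = 2·((z_{α} + z_β) / d)².
z_{α} + z_β = 1.282 + 0.524 = 1.806.
n = 2 × (1.806 / 0.88)² = 2 × 2.052² = 2 × 4.21 = 8.4.
Round up to the next whole participant.

n = 9 per group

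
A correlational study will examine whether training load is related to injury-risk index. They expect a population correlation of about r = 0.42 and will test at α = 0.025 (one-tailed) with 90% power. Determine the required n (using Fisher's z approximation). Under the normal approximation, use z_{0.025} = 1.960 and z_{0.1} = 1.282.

Fisher's z: C = ½·ln((1+r)/(1−r)) = ½·ln(2.4483) = 0.4477.
n = ((z_{α} + z_β)/C)² + 3.
(1.960 + 1.282) / 0.4477 = 3.242 / 0.4477 = 7.241.
n = 7.241² + 3 = 52.44 + 3 = 55.4.
Round up.

n = 56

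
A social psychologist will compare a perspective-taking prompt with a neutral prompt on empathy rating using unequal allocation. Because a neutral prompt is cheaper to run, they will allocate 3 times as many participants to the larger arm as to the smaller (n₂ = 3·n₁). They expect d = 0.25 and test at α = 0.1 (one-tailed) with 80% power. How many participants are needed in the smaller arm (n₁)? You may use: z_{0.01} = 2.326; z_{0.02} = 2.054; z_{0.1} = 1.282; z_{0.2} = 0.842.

With allocation ratio k = n₂/n₁ = 3, Var(x̄₁−x̄₂) = σ²(1/n₁ + 1/(k·n₁)) = σ²·(k+1)/(k·n₁).
So n₁ = (1 + 1/k)·((z_{α} + z_β)/d)² = 1.333 × (2.124/0.25)².
n₁ = 1.333 × 72.18 = 96.2.
Round up: n₁ = 97, giving n₂ = 3 × 97 = 291.

n₁ = 97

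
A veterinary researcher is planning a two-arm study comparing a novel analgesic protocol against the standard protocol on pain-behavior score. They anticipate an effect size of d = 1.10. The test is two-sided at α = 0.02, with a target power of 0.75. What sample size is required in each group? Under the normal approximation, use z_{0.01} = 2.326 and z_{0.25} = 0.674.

For two independent groups with equal n: n = 2·((z_{α/2} + z_β) / d)².
z_{α/2} + z_β = 2.326 + 0.674 = 3.000.
n = 2 × (3.000 / 1.10)² = 2 × 2.727² = 2 × 7.44 = 14.9.
Round up to the next whole participant.

n = 15 per group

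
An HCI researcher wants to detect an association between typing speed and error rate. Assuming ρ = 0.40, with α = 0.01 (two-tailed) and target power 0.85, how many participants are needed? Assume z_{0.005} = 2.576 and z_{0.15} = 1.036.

n = 76

Fisher's z: C = ½·ln((1+r)/(1−r)) = ½·ln(2.3333) = 0.4236.
n = ((z_{α/2} + z_β)/C)² + 3.
(2.576 + 1.036) / 0.4236 = 3.612 / 0.4236 = 8.527.
n = 8.527² + 3 = 72.71 + 3 = 75.7.
Round up.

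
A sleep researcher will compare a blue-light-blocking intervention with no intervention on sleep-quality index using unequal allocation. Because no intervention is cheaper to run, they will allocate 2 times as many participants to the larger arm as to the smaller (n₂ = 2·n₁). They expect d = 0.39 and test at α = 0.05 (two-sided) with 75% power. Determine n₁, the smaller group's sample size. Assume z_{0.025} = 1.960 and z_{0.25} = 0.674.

With allocation ratio k = n₂/n₁ = 2, Var(x̄₁−x̄₂) = σ²(1/n₁ + 1/(k·n₁)) = σ²·(k+1)/(k·n₁).
So n₁ = (1 + 1/k)·((z_{α/2} + z_β)/d)² = 1.500 × (2.634/0.39)².
n₁ = 1.500 × 45.61 = 68.4.
Round up: n₁ = 69, giving n₂ = 2 × 69 = 138.

n₁ = 69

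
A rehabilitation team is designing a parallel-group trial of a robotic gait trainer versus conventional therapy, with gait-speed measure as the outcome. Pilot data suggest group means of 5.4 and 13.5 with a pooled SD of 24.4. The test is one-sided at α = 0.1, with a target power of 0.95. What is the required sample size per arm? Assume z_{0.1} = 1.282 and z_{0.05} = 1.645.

n = 156 per group

Cohen's d = |M₁ − M₂| / SD_pooled = |5.4 − 13.5| / 24.4 = 8.1 / 24.4 = 0.332.
For two independent groups with equal n: n = 2·((z_{α} + z_β) / d)².
z_{α} + z_β = 1.282 + 1.645 = 2.927.
n = 2 × (2.927 / 0.332)² = 2 × 8.816² = 2 × 77.73 = 155.5.
Round up to the next whole participant.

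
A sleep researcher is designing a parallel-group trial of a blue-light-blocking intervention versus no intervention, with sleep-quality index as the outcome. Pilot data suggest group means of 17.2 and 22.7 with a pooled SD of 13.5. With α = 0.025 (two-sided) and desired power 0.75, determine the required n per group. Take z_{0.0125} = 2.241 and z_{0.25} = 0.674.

n = 103 per group

Cohen's d = |M₁ − M₂| / SD_pooled = |17.2 − 22.7| / 13.5 = 5.5 / 13.5 = 0.407.
For two independent groups with equal n: n = 2·((z_{α/2} + z_β) / d)².
z_{α/2} + z_β = 2.241 + 0.674 = 2.915.
n = 2 × (2.915 / 0.407)² = 2 × 7.162² = 2 × 51.30 = 102.6.
Round up to the next whole participant.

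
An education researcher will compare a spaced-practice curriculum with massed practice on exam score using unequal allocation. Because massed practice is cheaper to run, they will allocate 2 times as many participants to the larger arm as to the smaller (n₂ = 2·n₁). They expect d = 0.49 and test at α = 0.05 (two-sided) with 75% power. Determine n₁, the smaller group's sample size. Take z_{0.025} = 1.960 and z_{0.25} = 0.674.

With allocation ratio k = n₂/n₁ = 2, Var(x̄₁−x̄₂) = σ²(1/n₁ + 1/(k·n₁)) = σ²·(k+1)/(k·n₁).
So n₁ = (1 + 1/k)·((z_{α/2} + z_β)/d)² = 1.500 × (2.634/0.49)².
n₁ = 1.500 × 28.90 = 43.3.
Round up: n₁ = 44, giving n₂ = 2 × 44 = 88.

n₁ = 44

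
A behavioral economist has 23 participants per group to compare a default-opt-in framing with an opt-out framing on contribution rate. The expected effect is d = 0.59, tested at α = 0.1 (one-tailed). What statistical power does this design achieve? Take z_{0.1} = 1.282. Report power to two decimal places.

power ≈ 0.76

For two equal groups, power = Φ(d·√(n/2) − z_{α}).
d·√(n/2) = 0.59 × √(23/2) = 0.59 × 3.391 = 2.001.
z_β = 2.001 − 1.282 = 0.719.
Power = Φ(0.719) = 0.764.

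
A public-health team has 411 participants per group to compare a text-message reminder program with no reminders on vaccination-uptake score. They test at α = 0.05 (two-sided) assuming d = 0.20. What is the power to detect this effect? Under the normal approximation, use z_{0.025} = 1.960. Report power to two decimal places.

power ≈ 0.82

For two equal groups, power = Φ(d·√(n/2) − z_{α/2}).
d·√(n/2) = 0.20 × √(411/2) = 0.20 × 14.335 = 2.867.
z_β = 2.867 − 1.960 = 0.907.
Power = Φ(0.907) = 0.818.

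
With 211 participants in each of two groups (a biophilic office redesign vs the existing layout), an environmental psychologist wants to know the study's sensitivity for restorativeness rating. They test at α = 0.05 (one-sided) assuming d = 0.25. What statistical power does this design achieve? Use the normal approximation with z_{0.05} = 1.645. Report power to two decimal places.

power ≈ 0.82

For two equal groups, power = Φ(d·√(n/2) − z_{α}).
d·√(n/2) = 0.25 × √(211/2) = 0.25 × 10.271 = 2.568.
z_β = 2.568 − 1.645 = 0.923.
Power = Φ(0.923) = 0.822.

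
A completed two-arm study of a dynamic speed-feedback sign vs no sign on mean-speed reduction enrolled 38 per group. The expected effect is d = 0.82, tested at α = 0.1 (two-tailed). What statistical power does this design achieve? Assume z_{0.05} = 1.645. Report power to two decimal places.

For two equal groups, power = Φ(d·√(n/2) − z_{α/2}).
d·√(n/2) = 0.82 × √(38/2) = 0.82 × 4.359 = 3.574.
z_β = 3.574 − 1.645 = 1.929.
Power = Φ(1.929) = 0.973.

power ≈ 0.97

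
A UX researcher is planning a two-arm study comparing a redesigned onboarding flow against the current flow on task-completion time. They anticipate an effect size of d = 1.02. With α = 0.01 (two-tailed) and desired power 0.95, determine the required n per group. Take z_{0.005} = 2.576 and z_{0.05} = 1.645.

n = 35 per group

For two independent groups with equal n: n = 2·((z_{α/2} + z_β) / d)².
z_{α/2} + z_β = 2.576 + 1.645 = 4.221.
n = 2 × (4.221 / 1.02)² = 2 × 4.138² = 2 × 17.12 = 34.2.
Round up to the next whole participant.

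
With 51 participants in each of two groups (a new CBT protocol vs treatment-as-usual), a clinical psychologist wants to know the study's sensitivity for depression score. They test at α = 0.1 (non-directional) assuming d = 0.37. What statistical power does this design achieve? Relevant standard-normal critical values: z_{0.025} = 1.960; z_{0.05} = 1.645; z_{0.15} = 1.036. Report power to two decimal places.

For two equal groups, power = Φ(d·√(n/2) − z_{α/2}).
d·√(n/2) = 0.37 × √(51/2) = 0.37 × 5.050 = 1.868.
z_β = 1.868 − 1.645 = 0.223.
Power = Φ(0.223) = 0.588.

power ≈ 0.59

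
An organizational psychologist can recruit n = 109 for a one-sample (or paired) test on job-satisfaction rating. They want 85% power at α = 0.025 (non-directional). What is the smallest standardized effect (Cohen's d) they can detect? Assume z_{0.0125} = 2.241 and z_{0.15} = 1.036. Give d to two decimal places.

d_min ≈ 0.31

For a single sample (or paired design) of n = 109: d_min = (z_{α/2} + z_β)/√n.
z-sum = 2.241 + 1.036 = 3.277.
d_min = 3.277 / √109 = 3.277 / 10.440 = 0.314.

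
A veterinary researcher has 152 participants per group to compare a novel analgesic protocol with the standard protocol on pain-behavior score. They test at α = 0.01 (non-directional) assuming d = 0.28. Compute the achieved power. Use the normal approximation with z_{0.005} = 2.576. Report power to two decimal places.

For two equal groups, power = Φ(d·√(n/2) − z_{α/2}).
d·√(n/2) = 0.28 × √(152/2) = 0.28 × 8.718 = 2.441.
z_β = 2.441 − 2.576 = -0.135.
Power = Φ(-0.135) = 0.446.

power ≈ 0.45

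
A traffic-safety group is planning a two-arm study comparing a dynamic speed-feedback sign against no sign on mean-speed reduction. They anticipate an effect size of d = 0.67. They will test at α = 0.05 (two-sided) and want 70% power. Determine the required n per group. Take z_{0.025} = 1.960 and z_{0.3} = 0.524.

n = 28 per group

For two independent groups with equal n: n = 2·((z_{α/2} + z_β) / d)².
z_{α/2} + z_β = 1.960 + 0.524 = 2.484.
n = 2 × (2.484 / 0.67)² = 2 × 3.707² = 2 × 13.75 = 27.5.
Round up to the next whole participant.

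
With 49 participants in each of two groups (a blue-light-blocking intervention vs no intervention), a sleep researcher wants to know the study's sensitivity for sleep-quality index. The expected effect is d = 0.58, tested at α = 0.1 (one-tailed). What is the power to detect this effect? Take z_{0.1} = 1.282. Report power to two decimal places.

For two equal groups, power = Φ(d·√(n/2) − z_{α}).
d·√(n/2) = 0.58 × √(49/2) = 0.58 × 4.950 = 2.871.
z_β = 2.871 − 1.282 = 1.589.
Power = Φ(1.589) = 0.944.

power ≈ 0.94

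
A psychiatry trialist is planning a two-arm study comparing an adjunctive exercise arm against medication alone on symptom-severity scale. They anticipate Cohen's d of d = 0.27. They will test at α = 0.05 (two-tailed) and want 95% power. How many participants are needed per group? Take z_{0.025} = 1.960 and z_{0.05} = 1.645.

n = 357 per group

For two independent groups with equal n: n = 2·((z_{α/2} + z_β) / d)².
z_{α/2} + z_β = 1.960 + 1.645 = 3.605.
n = 2 × (3.605 / 0.27)² = 2 × 13.352² = 2 × 178.27 = 356.5.
Round up to the next whole participant.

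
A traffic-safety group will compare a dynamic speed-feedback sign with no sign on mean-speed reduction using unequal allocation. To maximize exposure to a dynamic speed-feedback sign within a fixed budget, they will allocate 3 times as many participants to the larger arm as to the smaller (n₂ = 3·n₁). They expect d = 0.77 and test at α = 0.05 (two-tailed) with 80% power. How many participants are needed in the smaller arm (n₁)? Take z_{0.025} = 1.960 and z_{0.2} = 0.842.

With allocation ratio k = n₂/n₁ = 3, Var(x̄₁−x̄₂) = σ²(1/n₁ + 1/(k·n₁)) = σ²·(k+1)/(k·n₁).
So n₁ = (1 + 1/k)·((z_{α/2} + z_β)/d)² = 1.333 × (2.802/0.77)².
n₁ = 1.333 × 13.24 = 17.7.
Round up: n₁ = 18, giving n₂ = 3 × 18 = 54.

n₁ = 18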